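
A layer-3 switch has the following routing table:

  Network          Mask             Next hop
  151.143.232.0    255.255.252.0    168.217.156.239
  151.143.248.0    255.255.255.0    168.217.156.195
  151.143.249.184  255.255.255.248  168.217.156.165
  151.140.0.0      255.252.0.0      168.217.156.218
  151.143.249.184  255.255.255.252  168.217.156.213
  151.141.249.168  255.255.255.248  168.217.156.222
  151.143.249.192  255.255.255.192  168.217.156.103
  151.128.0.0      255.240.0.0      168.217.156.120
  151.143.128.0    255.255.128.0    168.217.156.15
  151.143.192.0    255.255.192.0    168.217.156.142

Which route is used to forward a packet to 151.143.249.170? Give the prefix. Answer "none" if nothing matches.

Entries matching 151.143.249.170:
  151.128.0.0/12 (151.128.0.0 - 151.143.255.255)
  151.140.0.0/14 (151.140.0.0 - 151.143.255.255)
  151.143.128.0/17 (151.143.128.0 - 151.143.255.255)
  151.143.192.0/18 (151.143.192.0 - 151.143.255.255)
Most specific is 151.143.192.0/18.

151.143.192.0/18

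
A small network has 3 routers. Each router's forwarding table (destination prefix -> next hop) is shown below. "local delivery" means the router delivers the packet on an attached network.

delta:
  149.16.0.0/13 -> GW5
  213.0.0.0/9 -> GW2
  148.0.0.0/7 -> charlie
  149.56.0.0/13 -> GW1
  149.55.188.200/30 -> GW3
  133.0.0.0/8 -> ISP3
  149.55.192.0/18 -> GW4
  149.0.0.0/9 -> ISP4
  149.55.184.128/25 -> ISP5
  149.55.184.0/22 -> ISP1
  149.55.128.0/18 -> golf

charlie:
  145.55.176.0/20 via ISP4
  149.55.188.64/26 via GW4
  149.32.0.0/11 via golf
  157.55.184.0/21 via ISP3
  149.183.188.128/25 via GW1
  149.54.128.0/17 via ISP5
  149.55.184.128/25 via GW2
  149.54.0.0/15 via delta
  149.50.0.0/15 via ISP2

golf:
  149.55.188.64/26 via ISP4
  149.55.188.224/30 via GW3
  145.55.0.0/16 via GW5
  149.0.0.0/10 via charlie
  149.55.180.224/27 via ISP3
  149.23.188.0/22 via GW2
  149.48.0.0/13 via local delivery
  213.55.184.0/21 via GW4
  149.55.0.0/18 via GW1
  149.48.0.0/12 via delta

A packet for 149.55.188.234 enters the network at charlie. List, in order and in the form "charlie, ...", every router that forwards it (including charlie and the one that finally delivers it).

At charlie: longest match for 149.55.188.234 is 149.54.0.0/15 -> delta
At delta: longest match for 149.55.188.234 is 149.55.128.0/18 -> golf
At golf: longest match for 149.55.188.234 is 149.48.0.0/13 -> local delivery

charlie, delta, golf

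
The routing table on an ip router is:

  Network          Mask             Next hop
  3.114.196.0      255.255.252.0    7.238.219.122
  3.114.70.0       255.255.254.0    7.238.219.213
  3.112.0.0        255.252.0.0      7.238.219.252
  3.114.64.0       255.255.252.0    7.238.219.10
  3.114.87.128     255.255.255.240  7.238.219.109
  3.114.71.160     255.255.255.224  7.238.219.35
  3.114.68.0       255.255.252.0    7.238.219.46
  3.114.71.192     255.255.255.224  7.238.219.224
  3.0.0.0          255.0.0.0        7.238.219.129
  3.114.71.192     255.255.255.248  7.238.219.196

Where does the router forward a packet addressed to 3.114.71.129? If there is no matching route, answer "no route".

7.238.219.213

Routes whose prefix contains 3.114.71.129:
  3.0.0.0/8 (3.0.0.0 - 3.255.255.255) -> 7.238.219.129
  3.112.0.0/14 (3.112.0.0 - 3.115.255.255) -> 7.238.219.252
  3.114.68.0/22 (3.114.68.0 - 3.114.71.255) -> 7.238.219.46
  3.114.70.0/23 (3.114.70.0 - 3.114.71.255) -> 7.238.219.213
More-specific entries that do NOT match:
  3.114.71.192/29 (3.114.71.192 - 3.114.71.199) does not contain 3.114.71.129
  3.114.87.128/28 (3.114.87.128 - 3.114.87.143) does not contain 3.114.71.129
  3.114.71.160/27 (3.114.71.160 - 3.114.71.191) does not contain 3.114.71.129
  3.114.71.192/27 (3.114.71.192 - 3.114.71.223) does not contain 3.114.71.129
Longest matching prefix is /23 -> next hop 7.238.219.213.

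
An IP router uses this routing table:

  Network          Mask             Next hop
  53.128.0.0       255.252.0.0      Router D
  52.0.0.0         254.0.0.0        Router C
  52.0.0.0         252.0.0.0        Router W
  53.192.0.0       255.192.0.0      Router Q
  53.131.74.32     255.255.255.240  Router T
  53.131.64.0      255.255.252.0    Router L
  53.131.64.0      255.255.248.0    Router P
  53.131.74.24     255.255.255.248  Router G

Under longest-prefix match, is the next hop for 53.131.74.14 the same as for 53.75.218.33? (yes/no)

53.131.74.14: longest match 53.128.0.0/14 -> Router D
53.75.218.33: longest match 52.0.0.0/7 -> Router C

no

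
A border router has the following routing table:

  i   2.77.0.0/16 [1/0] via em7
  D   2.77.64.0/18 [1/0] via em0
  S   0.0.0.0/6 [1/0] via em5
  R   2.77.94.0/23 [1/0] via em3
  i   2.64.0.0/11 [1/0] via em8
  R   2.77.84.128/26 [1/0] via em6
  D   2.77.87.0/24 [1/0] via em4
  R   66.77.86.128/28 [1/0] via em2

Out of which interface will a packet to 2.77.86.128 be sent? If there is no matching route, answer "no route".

em0

Routes whose prefix contains 2.77.86.128:
  0.0.0.0/6 (0.0.0.0 - 3.255.255.255) -> em5
  2.64.0.0/11 (2.64.0.0 - 2.95.255.255) -> em8
  2.77.0.0/16 (2.77.0.0 - 2.77.255.255) -> em7
  2.77.64.0/18 (2.77.64.0 - 2.77.127.255) -> em0
More-specific entries that do NOT match:
  66.77.86.128/28 (66.77.86.128 - 66.77.86.143) does not contain 2.77.86.128
  2.77.84.128/26 (2.77.84.128 - 2.77.84.191) does not contain 2.77.86.128
  2.77.87.0/24 (2.77.87.0 - 2.77.87.255) does not contain 2.77.86.128
  2.77.94.0/23 (2.77.94.0 - 2.77.95.255) does not contain 2.77.86.128
Longest matching prefix is /18 -> interface em0.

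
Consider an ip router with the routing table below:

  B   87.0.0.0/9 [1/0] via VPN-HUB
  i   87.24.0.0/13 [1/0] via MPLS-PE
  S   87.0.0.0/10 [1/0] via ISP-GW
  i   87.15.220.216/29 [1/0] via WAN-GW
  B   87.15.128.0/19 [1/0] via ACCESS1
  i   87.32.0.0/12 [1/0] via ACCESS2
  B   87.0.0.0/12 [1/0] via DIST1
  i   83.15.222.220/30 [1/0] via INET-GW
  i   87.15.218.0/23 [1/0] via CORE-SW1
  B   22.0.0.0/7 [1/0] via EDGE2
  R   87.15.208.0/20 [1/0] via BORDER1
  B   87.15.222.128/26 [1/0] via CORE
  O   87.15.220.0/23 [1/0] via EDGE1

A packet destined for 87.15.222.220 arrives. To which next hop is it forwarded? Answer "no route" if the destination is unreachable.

Routes whose prefix contains 87.15.222.220:
  87.0.0.0/9 (87.0.0.0 - 87.127.255.255) -> VPN-HUB
  87.0.0.0/10 (87.0.0.0 - 87.63.255.255) -> ISP-GW
  87.0.0.0/12 (87.0.0.0 - 87.15.255.255) -> DIST1
  87.15.208.0/20 (87.15.208.0 - 87.15.223.255) -> BORDER1
More-specific entries that do NOT match:
  83.15.222.220/30 (83.15.222.220 - 83.15.222.223) does not contain 87.15.222.220
  87.15.220.216/29 (87.15.220.216 - 87.15.220.223) does not contain 87.15.222.220
  87.15.222.128/26 (87.15.222.128 - 87.15.222.191) does not contain 87.15.222.220
  87.15.218.0/23 (87.15.218.0 - 87.15.219.255) does not contain 87.15.222.220
  87.15.220.0/23 (87.15.220.0 - 87.15.221.255) does not contain 87.15.222.220
Longest matching prefix is /20 -> next hop BORDER1.

BORDER1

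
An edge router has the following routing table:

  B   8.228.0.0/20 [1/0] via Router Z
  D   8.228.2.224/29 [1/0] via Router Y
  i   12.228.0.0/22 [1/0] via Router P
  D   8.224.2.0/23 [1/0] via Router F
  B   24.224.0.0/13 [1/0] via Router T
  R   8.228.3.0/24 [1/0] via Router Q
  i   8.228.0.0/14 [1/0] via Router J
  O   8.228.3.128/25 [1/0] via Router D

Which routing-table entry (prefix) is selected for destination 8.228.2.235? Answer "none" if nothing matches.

Entries matching 8.228.2.235:
  8.228.0.0/14 (8.228.0.0 - 8.231.255.255)
  8.228.0.0/20 (8.228.0.0 - 8.228.15.255)
Most specific is 8.228.0.0/20.

8.228.0.0/20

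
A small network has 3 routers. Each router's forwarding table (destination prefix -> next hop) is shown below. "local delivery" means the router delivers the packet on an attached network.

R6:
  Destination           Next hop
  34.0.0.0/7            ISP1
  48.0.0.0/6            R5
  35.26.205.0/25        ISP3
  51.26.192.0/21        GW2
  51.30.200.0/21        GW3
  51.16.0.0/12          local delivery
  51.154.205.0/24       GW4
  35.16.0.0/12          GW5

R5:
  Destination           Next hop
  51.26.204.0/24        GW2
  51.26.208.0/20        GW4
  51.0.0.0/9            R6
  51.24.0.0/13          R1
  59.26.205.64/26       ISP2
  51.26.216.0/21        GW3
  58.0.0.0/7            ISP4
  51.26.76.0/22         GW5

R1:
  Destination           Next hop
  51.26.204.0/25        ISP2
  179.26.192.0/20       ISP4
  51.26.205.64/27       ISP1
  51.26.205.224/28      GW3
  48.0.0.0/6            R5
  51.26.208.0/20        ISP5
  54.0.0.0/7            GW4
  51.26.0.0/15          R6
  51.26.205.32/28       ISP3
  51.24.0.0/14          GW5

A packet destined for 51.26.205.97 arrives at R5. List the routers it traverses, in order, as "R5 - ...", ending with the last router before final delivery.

At R5: longest match for 51.26.205.97 is 51.24.0.0/13 -> R1
At R1: longest match for 51.26.205.97 is 51.26.0.0/15 -> R6
At R6: longest match for 51.26.205.97 is 51.16.0.0/12 -> local delivery

R5 - R1 - R6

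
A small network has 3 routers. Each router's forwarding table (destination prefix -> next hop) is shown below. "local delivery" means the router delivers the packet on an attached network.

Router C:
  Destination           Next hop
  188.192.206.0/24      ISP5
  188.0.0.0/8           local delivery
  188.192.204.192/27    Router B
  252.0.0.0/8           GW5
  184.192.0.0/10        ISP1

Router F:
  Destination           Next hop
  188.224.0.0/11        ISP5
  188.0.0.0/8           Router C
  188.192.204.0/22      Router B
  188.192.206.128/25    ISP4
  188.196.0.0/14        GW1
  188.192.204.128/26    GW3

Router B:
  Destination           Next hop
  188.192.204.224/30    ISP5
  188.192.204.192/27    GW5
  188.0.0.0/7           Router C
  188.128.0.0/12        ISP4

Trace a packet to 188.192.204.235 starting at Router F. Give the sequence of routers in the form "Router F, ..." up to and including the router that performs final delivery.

At Router F: longest match for 188.192.204.235 is 188.192.204.0/22 -> Router B
At Router B: longest match for 188.192.204.235 is 188.0.0.0/7 -> Router C
At Router C: longest match for 188.192.204.235 is 188.0.0.0/8 -> local delivery

Router F, Router B, Router C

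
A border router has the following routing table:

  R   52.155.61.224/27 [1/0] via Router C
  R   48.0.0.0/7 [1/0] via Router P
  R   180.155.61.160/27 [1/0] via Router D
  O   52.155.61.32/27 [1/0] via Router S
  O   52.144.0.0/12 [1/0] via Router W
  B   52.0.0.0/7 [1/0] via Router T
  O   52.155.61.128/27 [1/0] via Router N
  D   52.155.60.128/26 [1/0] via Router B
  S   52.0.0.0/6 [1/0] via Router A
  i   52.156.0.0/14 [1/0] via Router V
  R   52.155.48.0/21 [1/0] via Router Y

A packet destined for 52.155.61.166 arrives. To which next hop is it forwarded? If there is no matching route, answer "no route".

Router W

Routes whose prefix contains 52.155.61.166:
  52.0.0.0/6 (52.0.0.0 - 55.255.255.255) -> Router A
  52.0.0.0/7 (52.0.0.0 - 53.255.255.255) -> Router T
  52.144.0.0/12 (52.144.0.0 - 52.159.255.255) -> Router W
More-specific entries that do NOT match:
  52.155.61.224/27 (52.155.61.224 - 52.155.61.255) does not contain 52.155.61.166
  180.155.61.160/27 (180.155.61.160 - 180.155.61.191) does not contain 52.155.61.166
  52.155.61.32/27 (52.155.61.32 - 52.155.61.63) does not contain 52.155.61.166
  52.155.61.128/27 (52.155.61.128 - 52.155.61.159) does not contain 52.155.61.166
  52.155.60.128/26 (52.155.60.128 - 52.155.60.191) does not contain 52.155.61.166
  52.155.48.0/21 (52.155.48.0 - 52.155.55.255) does not contain 52.155.61.166
  52.156.0.0/14 (52.156.0.0 - 52.159.255.255) does not contain 52.155.61.166
Longest matching prefix is /12 -> next hop Router W.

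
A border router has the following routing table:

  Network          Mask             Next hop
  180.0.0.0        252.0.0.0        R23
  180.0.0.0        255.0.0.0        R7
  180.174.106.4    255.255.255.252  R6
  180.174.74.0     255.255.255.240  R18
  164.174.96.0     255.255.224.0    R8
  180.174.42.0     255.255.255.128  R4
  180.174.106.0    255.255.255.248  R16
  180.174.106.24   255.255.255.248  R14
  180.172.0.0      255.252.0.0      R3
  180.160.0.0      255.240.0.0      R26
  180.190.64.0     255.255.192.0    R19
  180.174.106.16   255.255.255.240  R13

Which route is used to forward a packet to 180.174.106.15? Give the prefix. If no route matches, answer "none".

Entries matching 180.174.106.15:
  180.0.0.0/6 (180.0.0.0 - 183.255.255.255)
  180.0.0.0/8 (180.0.0.0 - 180.255.255.255)
  180.160.0.0/12 (180.160.0.0 - 180.175.255.255)
  180.172.0.0/14 (180.172.0.0 - 180.175.255.255)
Most specific is 180.172.0.0/14.

180.172.0.0/14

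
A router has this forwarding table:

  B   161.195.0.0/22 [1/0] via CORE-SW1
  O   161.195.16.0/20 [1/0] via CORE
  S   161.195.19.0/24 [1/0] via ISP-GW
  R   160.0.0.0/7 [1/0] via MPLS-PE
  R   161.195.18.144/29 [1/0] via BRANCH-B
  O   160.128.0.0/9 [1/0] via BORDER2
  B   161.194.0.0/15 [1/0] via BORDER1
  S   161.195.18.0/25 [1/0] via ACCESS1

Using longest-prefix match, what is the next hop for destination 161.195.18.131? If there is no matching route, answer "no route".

Routes whose prefix contains 161.195.18.131:
  160.0.0.0/7 (160.0.0.0 - 161.255.255.255) -> MPLS-PE
  161.194.0.0/15 (161.194.0.0 - 161.195.255.255) -> BORDER1
  161.195.16.0/20 (161.195.16.0 - 161.195.31.255) -> CORE
More-specific entries that do NOT match:
  161.195.18.144/29 (161.195.18.144 - 161.195.18.151) does not contain 161.195.18.131
  161.195.18.0/25 (161.195.18.0 - 161.195.18.127) does not contain 161.195.18.131
  161.195.19.0/24 (161.195.19.0 - 161.195.19.255) does not contain 161.195.18.131
  161.195.0.0/22 (161.195.0.0 - 161.195.3.255) does not contain 161.195.18.131
Longest matching prefix is /20 -> next hop CORE.

CORE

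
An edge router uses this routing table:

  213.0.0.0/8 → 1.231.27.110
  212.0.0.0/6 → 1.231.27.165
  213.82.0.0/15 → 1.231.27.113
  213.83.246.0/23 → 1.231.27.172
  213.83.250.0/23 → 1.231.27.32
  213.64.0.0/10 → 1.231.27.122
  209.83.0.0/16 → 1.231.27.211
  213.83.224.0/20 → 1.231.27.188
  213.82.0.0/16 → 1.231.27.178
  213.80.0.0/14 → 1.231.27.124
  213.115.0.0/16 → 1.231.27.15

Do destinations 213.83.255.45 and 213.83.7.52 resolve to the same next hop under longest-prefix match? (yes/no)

yes

213.83.255.45: longest match 213.82.0.0/15 -> 1.231.27.113
213.83.7.52: longest match 213.82.0.0/15 -> 1.231.27.113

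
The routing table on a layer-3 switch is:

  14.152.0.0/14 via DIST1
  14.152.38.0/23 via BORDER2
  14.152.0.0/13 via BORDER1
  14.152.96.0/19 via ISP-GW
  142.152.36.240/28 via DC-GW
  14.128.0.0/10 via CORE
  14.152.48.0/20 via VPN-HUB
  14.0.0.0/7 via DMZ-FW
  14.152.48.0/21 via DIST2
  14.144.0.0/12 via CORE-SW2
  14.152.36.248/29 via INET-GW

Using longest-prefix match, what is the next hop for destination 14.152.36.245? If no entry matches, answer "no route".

Routes whose prefix contains 14.152.36.245:
  14.0.0.0/7 (14.0.0.0 - 15.255.255.255) -> DMZ-FW
  14.128.0.0/10 (14.128.0.0 - 14.191.255.255) -> CORE
  14.144.0.0/12 (14.144.0.0 - 14.159.255.255) -> CORE-SW2
  14.152.0.0/13 (14.152.0.0 - 14.159.255.255) -> BORDER1
  14.152.0.0/14 (14.152.0.0 - 14.155.255.255) -> DIST1
More-specific entries that do NOT match:
  14.152.36.248/29 (14.152.36.248 - 14.152.36.255) does not contain 14.152.36.245
  142.152.36.240/28 (142.152.36.240 - 142.152.36.255) does not contain 14.152.36.245
  14.152.38.0/23 (14.152.38.0 - 14.152.39.255) does not contain 14.152.36.245
  14.152.48.0/21 (14.152.48.0 - 14.152.55.255) does not contain 14.152.36.245
  14.152.48.0/20 (14.152.48.0 - 14.152.63.255) does not contain 14.152.36.245
  14.152.96.0/19 (14.152.96.0 - 14.152.127.255) does not contain 14.152.36.245
Longest matching prefix is /14 -> next hop DIST1.

DIST1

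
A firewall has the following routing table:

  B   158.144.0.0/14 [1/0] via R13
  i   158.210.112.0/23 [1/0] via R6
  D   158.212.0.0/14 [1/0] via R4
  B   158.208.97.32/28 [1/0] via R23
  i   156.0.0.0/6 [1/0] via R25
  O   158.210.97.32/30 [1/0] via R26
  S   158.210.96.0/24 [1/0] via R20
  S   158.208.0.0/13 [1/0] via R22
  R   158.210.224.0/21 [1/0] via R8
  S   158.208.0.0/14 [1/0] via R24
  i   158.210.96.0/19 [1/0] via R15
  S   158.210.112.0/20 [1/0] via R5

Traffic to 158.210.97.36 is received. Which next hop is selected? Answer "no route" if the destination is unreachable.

Routes whose prefix contains 158.210.97.36:
  156.0.0.0/6 (156.0.0.0 - 159.255.255.255) -> R25
  158.208.0.0/13 (158.208.0.0 - 158.215.255.255) -> R22
  158.208.0.0/14 (158.208.0.0 - 158.211.255.255) -> R24
  158.210.96.0/19 (158.210.96.0 - 158.210.127.255) -> R15
More-specific entries that do NOT match:
  158.210.97.32/30 (158.210.97.32 - 158.210.97.35) does not contain 158.210.97.36
  158.208.97.32/28 (158.208.97.32 - 158.208.97.47) does not contain 158.210.97.36
  158.210.96.0/24 (158.210.96.0 - 158.210.96.255) does not contain 158.210.97.36
  158.210.112.0/23 (158.210.112.0 - 158.210.113.255) does not contain 158.210.97.36
  158.210.224.0/21 (158.210.224.0 - 158.210.231.255) does not contain 158.210.97.36
  158.210.112.0/20 (158.210.112.0 - 158.210.127.255) does not contain 158.210.97.36
Longest matching prefix is /19 -> next hop R15.

R15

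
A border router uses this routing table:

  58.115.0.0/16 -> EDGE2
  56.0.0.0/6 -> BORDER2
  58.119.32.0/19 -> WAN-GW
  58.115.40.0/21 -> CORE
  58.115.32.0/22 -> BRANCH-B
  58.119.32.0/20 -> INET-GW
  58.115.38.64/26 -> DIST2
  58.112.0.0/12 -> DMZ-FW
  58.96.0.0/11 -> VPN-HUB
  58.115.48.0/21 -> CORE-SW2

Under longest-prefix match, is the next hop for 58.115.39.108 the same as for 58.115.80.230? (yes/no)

58.115.39.108: longest match 58.115.0.0/16 -> EDGE2
58.115.80.230: longest match 58.115.0.0/16 -> EDGE2

yes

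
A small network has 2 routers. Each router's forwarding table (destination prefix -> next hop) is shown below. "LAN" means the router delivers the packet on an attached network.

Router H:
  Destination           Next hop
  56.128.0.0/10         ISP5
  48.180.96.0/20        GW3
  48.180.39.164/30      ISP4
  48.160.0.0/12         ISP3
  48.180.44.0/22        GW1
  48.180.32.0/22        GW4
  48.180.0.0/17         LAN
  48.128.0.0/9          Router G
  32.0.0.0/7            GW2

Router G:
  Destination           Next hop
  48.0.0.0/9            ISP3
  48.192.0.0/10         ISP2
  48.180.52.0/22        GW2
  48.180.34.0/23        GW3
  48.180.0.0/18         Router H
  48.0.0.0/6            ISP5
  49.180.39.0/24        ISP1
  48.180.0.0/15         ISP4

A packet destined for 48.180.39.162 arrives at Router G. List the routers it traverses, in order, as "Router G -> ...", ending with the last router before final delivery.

At Router G: longest match for 48.180.39.162 is 48.180.0.0/18 -> Router H
At Router H: longest match for 48.180.39.162 is 48.180.0.0/17 -> LAN

Router G -> Router H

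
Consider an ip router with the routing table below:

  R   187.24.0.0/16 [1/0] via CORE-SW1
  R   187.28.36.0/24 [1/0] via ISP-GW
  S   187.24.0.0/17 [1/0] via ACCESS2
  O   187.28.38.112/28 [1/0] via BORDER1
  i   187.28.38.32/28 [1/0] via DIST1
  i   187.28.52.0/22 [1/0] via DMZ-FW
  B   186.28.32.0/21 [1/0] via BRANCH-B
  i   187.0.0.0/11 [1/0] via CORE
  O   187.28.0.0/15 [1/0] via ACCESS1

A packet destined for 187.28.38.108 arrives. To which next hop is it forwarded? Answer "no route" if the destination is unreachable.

ACCESS1

Routes whose prefix contains 187.28.38.108:
  187.0.0.0/11 (187.0.0.0 - 187.31.255.255) -> CORE
  187.28.0.0/15 (187.28.0.0 - 187.29.255.255) -> ACCESS1
More-specific entries that do NOT match:
  187.28.38.112/28 (187.28.38.112 - 187.28.38.127) does not contain 187.28.38.108
  187.28.38.32/28 (187.28.38.32 - 187.28.38.47) does not contain 187.28.38.108
  187.28.36.0/24 (187.28.36.0 - 187.28.36.255) does not contain 187.28.38.108
  187.28.52.0/22 (187.28.52.0 - 187.28.55.255) does not contain 187.28.38.108
  186.28.32.0/21 (186.28.32.0 - 186.28.39.255) does not contain 187.28.38.108
  187.24.0.0/17 (187.24.0.0 - 187.24.127.255) does not contain 187.28.38.108
  187.24.0.0/16 (187.24.0.0 - 187.24.255.255) does not contain 187.28.38.108
Longest matching prefix is /15 -> next hop ACCESS1.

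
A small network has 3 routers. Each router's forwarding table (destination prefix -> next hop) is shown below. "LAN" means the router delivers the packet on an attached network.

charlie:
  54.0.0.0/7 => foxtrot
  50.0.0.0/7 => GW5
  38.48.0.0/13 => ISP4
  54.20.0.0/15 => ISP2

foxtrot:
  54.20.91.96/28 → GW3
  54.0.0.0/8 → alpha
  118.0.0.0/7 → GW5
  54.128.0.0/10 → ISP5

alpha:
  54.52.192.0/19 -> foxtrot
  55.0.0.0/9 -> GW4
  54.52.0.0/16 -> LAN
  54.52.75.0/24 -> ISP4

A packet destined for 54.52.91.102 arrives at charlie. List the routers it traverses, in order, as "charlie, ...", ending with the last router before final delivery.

At charlie: longest match for 54.52.91.102 is 54.0.0.0/7 -> foxtrot
At foxtrot: longest match for 54.52.91.102 is 54.0.0.0/8 -> alpha
At alpha: longest match for 54.52.91.102 is 54.52.0.0/16 -> LAN

charlie, foxtrot, alpha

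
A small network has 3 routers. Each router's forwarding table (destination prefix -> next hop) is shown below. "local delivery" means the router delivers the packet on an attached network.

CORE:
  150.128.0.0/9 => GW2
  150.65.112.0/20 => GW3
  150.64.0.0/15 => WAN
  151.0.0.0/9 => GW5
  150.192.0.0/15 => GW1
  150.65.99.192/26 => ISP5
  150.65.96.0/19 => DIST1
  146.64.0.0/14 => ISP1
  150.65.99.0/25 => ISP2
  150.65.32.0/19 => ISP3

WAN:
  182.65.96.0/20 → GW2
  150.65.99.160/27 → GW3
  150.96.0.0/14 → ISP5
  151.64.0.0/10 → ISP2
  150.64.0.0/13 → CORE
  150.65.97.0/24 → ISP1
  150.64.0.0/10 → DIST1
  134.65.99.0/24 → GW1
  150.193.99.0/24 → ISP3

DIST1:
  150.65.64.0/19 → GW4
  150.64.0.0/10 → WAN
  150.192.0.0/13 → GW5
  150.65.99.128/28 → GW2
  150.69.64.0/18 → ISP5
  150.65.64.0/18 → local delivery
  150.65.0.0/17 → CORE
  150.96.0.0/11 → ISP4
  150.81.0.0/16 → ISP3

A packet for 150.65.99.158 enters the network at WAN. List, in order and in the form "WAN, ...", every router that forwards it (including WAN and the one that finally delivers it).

WAN, CORE, DIST1

At WAN: longest match for 150.65.99.158 is 150.64.0.0/13 -> CORE
At CORE: longest match for 150.65.99.158 is 150.65.96.0/19 -> DIST1
At DIST1: longest match for 150.65.99.158 is 150.65.64.0/18 -> local delivery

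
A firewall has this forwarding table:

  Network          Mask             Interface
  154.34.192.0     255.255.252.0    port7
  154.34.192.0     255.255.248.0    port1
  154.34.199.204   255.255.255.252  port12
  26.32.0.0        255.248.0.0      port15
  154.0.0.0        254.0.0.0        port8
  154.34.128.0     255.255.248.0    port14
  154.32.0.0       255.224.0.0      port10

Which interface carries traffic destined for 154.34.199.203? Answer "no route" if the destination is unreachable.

port1

Routes whose prefix contains 154.34.199.203:
  154.0.0.0/7 (154.0.0.0 - 155.255.255.255) -> port8
  154.32.0.0/11 (154.32.0.0 - 154.63.255.255) -> port10
  154.34.192.0/21 (154.34.192.0 - 154.34.199.255) -> port1
More-specific entries that do NOT match:
  154.34.199.204/30 (154.34.199.204 - 154.34.199.207) does not contain 154.34.199.203
  154.34.192.0/22 (154.34.192.0 - 154.34.195.255) does not contain 154.34.199.203
Longest matching prefix is /21 -> interface port1.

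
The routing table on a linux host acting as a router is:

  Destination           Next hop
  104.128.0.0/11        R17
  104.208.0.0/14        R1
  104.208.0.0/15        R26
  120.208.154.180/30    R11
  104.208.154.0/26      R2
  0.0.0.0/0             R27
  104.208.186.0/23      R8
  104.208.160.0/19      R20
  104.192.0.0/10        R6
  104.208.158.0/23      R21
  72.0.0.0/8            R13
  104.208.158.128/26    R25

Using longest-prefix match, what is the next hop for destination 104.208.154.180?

Routes whose prefix contains 104.208.154.180:
  0.0.0.0/0 (default, matches everything) -> R27
  104.192.0.0/10 (104.192.0.0 - 104.255.255.255) -> R6
  104.208.0.0/14 (104.208.0.0 - 104.211.255.255) -> R1
  104.208.0.0/15 (104.208.0.0 - 104.209.255.255) -> R26
More-specific entries that do NOT match:
  120.208.154.180/30 (120.208.154.180 - 120.208.154.183) does not contain 104.208.154.180
  104.208.154.0/26 (104.208.154.0 - 104.208.154.63) does not contain 104.208.154.180
  104.208.158.128/26 (104.208.158.128 - 104.208.158.191) does not contain 104.208.154.180
  104.208.186.0/23 (104.208.186.0 - 104.208.187.255) does not contain 104.208.154.180
  104.208.158.0/23 (104.208.158.0 - 104.208.159.255) does not contain 104.208.154.180
  104.208.160.0/19 (104.208.160.0 - 104.208.191.255) does not contain 104.208.154.180
Longest matching prefix is /15 -> next hop R26.

R26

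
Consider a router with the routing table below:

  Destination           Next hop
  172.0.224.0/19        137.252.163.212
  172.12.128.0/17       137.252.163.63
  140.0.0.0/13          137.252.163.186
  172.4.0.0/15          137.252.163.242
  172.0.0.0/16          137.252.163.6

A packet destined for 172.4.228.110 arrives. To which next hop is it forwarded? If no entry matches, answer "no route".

Routes whose prefix contains 172.4.228.110:
  172.4.0.0/15 (172.4.0.0 - 172.5.255.255) -> 137.252.163.242
More-specific entries that do NOT match:
  172.0.224.0/19 (172.0.224.0 - 172.0.255.255) does not contain 172.4.228.110
  172.12.128.0/17 (172.12.128.0 - 172.12.255.255) does not contain 172.4.228.110
  172.0.0.0/16 (172.0.0.0 - 172.0.255.255) does not contain 172.4.228.110
Longest matching prefix is /15 -> next hop 137.252.163.242.

137.252.163.242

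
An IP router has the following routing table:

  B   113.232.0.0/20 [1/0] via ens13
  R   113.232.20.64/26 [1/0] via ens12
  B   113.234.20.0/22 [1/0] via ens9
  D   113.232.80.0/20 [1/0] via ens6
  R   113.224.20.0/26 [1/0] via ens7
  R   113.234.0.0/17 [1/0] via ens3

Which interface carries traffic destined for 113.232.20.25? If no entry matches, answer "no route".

No entry's prefix contains 113.232.20.25; there is no default route.

no route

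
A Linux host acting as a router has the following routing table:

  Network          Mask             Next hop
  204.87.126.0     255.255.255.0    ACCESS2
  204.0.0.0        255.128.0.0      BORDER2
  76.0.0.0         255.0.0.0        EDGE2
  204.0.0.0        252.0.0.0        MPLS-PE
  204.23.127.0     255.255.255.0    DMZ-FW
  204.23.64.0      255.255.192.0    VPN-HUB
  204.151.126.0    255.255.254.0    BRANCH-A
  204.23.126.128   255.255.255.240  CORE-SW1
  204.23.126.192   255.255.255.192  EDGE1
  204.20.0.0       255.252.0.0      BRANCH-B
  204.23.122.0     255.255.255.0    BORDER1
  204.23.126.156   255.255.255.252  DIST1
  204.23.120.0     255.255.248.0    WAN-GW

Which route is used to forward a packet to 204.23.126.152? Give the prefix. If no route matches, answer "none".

204.23.120.0/21

Entries matching 204.23.126.152:
  204.0.0.0/6 (204.0.0.0 - 207.255.255.255)
  204.0.0.0/9 (204.0.0.0 - 204.127.255.255)
  204.20.0.0/14 (204.20.0.0 - 204.23.255.255)
  204.23.64.0/18 (204.23.64.0 - 204.23.127.255)
  204.23.120.0/21 (204.23.120.0 - 204.23.127.255)
Most specific is 204.23.120.0/21.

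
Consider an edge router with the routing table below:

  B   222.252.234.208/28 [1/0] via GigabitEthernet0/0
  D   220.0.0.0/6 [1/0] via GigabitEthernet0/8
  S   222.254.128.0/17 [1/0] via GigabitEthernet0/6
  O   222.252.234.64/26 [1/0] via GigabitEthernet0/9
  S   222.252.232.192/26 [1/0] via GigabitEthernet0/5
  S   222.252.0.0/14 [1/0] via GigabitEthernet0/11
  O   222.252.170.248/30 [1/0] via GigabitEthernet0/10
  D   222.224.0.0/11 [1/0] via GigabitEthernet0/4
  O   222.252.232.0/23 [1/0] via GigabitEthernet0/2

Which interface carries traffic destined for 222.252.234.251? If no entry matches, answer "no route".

GigabitEthernet0/11

Routes whose prefix contains 222.252.234.251:
  220.0.0.0/6 (220.0.0.0 - 223.255.255.255) -> GigabitEthernet0/8
  222.224.0.0/11 (222.224.0.0 - 222.255.255.255) -> GigabitEthernet0/4
  222.252.0.0/14 (222.252.0.0 - 222.255.255.255) -> GigabitEthernet0/11
More-specific entries that do NOT match:
  222.252.170.248/30 (222.252.170.248 - 222.252.170.251) does not contain 222.252.234.251
  222.252.234.208/28 (222.252.234.208 - 222.252.234.223) does not contain 222.252.234.251
  222.252.234.64/26 (222.252.234.64 - 222.252.234.127) does not contain 222.252.234.251
  222.252.232.192/26 (222.252.232.192 - 222.252.232.255) does not contain 222.252.234.251
  222.252.232.0/23 (222.252.232.0 - 222.252.233.255) does not contain 222.252.234.251
  222.254.128.0/17 (222.254.128.0 - 222.254.255.255) does not contain 222.252.234.251
Longest matching prefix is /14 -> interface GigabitEthernet0/11.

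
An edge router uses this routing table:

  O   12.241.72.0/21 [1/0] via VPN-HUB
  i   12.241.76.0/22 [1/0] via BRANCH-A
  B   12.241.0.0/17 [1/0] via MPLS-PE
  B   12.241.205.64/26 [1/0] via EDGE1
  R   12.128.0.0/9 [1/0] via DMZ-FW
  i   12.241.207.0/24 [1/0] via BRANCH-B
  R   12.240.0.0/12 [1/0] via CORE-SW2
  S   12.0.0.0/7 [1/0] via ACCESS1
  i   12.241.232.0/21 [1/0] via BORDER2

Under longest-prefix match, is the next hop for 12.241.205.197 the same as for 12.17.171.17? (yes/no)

no

12.241.205.197: longest match 12.240.0.0/12 -> CORE-SW2
12.17.171.17: longest match 12.0.0.0/7 -> ACCESS1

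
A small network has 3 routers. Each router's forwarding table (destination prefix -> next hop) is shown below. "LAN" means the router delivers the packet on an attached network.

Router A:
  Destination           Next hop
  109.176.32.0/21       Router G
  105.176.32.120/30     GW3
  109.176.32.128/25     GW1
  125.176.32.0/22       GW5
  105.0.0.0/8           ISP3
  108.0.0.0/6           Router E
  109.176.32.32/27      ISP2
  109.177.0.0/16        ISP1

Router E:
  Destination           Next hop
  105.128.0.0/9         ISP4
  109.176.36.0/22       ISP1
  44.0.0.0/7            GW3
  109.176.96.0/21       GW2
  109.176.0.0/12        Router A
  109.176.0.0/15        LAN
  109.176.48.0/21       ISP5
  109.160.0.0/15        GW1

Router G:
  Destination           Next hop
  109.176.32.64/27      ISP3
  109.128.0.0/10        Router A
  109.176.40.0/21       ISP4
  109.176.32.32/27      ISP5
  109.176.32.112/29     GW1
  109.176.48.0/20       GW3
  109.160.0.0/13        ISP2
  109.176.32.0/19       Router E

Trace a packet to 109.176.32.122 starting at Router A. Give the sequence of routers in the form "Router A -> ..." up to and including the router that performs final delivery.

Router A -> Router G -> Router E

At Router A: longest match for 109.176.32.122 is 109.176.32.0/21 -> Router G
At Router G: longest match for 109.176.32.122 is 109.176.32.0/19 -> Router E
At Router E: longest match for 109.176.32.122 is 109.176.0.0/15 -> LAN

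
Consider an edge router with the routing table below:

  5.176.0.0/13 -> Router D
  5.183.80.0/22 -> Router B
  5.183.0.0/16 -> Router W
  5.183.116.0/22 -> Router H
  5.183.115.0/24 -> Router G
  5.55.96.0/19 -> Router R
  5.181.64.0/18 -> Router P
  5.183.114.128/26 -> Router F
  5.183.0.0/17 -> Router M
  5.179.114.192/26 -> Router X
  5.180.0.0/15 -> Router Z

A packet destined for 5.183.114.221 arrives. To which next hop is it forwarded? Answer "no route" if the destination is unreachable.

Routes whose prefix contains 5.183.114.221:
  5.176.0.0/13 (5.176.0.0 - 5.183.255.255) -> Router D
  5.183.0.0/16 (5.183.0.0 - 5.183.255.255) -> Router W
  5.183.0.0/17 (5.183.0.0 - 5.183.127.255) -> Router M
More-specific entries that do NOT match:
  5.183.114.128/26 (5.183.114.128 - 5.183.114.191) does not contain 5.183.114.221
  5.179.114.192/26 (5.179.114.192 - 5.179.114.255) does not contain 5.183.114.221
  5.183.115.0/24 (5.183.115.0 - 5.183.115.255) does not contain 5.183.114.221
  5.183.80.0/22 (5.183.80.0 - 5.183.83.255) does not contain 5.183.114.221
  5.183.116.0/22 (5.183.116.0 - 5.183.119.255) does not contain 5.183.114.221
  5.55.96.0/19 (5.55.96.0 - 5.55.127.255) does not contain 5.183.114.221
  5.181.64.0/18 (5.181.64.0 - 5.181.127.255) does not contain 5.183.114.221
Longest matching prefix is /17 -> next hop Router M.

Router M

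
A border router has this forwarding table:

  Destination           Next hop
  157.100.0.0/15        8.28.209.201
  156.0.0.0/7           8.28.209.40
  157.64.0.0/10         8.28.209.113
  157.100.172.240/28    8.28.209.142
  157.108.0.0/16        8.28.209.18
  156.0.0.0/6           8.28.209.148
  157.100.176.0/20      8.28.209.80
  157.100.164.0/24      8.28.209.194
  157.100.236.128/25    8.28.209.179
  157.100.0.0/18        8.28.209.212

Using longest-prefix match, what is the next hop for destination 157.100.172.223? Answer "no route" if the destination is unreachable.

Routes whose prefix contains 157.100.172.223:
  156.0.0.0/6 (156.0.0.0 - 159.255.255.255) -> 8.28.209.148
  156.0.0.0/7 (156.0.0.0 - 157.255.255.255) -> 8.28.209.40
  157.64.0.0/10 (157.64.0.0 - 157.127.255.255) -> 8.28.209.113
  157.100.0.0/15 (157.100.0.0 - 157.101.255.255) -> 8.28.209.201
More-specific entries that do NOT match:
  157.100.172.240/28 (157.100.172.240 - 157.100.172.255) does not contain 157.100.172.223
  157.100.236.128/25 (157.100.236.128 - 157.100.236.255) does not contain 157.100.172.223
  157.100.164.0/24 (157.100.164.0 - 157.100.164.255) does not contain 157.100.172.223
  157.100.176.0/20 (157.100.176.0 - 157.100.191.255) does not contain 157.100.172.223
  157.100.0.0/18 (157.100.0.0 - 157.100.63.255) does not contain 157.100.172.223
  157.108.0.0/16 (157.108.0.0 - 157.108.255.255) does not contain 157.100.172.223
Longest matching prefix is /15 -> next hop 8.28.209.201.

8.28.209.201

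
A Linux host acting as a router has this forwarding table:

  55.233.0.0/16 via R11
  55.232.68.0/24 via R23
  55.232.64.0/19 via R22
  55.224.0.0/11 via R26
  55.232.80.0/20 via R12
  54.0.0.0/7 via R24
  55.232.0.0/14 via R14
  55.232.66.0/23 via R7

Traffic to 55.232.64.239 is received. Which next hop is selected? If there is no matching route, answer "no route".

Routes whose prefix contains 55.232.64.239:
  54.0.0.0/7 (54.0.0.0 - 55.255.255.255) -> R24
  55.224.0.0/11 (55.224.0.0 - 55.255.255.255) -> R26
  55.232.0.0/14 (55.232.0.0 - 55.235.255.255) -> R14
  55.232.64.0/19 (55.232.64.0 - 55.232.95.255) -> R22
More-specific entries that do NOT match:
  55.232.68.0/24 (55.232.68.0 - 55.232.68.255) does not contain 55.232.64.239
  55.232.66.0/23 (55.232.66.0 - 55.232.67.255) does not contain 55.232.64.239
  55.232.80.0/20 (55.232.80.0 - 55.232.95.255) does not contain 55.232.64.239
Longest matching prefix is /19 -> next hop R22.

R22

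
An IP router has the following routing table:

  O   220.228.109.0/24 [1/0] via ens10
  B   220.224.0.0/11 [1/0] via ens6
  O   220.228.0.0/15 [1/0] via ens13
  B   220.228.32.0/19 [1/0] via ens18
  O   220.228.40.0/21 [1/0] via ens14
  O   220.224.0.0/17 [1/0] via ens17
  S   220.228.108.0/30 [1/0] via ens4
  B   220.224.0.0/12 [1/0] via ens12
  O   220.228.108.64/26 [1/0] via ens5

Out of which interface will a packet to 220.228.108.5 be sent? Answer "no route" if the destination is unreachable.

ens13

Routes whose prefix contains 220.228.108.5:
  220.224.0.0/11 (220.224.0.0 - 220.255.255.255) -> ens6
  220.224.0.0/12 (220.224.0.0 - 220.239.255.255) -> ens12
  220.228.0.0/15 (220.228.0.0 - 220.229.255.255) -> ens13
More-specific entries that do NOT match:
  220.228.108.0/30 (220.228.108.0 - 220.228.108.3) does not contain 220.228.108.5
  220.228.108.64/26 (220.228.108.64 - 220.228.108.127) does not contain 220.228.108.5
  220.228.109.0/24 (220.228.109.0 - 220.228.109.255) does not contain 220.228.108.5
  220.228.40.0/21 (220.228.40.0 - 220.228.47.255) does not contain 220.228.108.5
  220.228.32.0/19 (220.228.32.0 - 220.228.63.255) does not contain 220.228.108.5
  220.224.0.0/17 (220.224.0.0 - 220.224.127.255) does not contain 220.228.108.5
Longest matching prefix is /15 -> interface ens13.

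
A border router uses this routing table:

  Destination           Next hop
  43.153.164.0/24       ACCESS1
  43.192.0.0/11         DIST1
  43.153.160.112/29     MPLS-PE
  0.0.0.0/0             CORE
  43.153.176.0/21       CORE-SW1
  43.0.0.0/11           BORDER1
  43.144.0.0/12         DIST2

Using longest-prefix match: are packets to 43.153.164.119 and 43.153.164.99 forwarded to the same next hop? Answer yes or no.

43.153.164.119: longest match 43.153.164.0/24 -> ACCESS1
43.153.164.99: longest match 43.153.164.0/24 -> ACCESS1

yes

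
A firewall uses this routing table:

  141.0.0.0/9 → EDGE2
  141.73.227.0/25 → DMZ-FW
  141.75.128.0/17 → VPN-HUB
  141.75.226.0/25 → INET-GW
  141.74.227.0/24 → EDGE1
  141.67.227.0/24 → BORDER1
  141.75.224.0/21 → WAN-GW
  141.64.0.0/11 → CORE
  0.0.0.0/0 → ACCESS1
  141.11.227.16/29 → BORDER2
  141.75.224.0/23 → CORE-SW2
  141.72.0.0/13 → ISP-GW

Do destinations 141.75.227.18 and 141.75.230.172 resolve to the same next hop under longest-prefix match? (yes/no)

yes

141.75.227.18: longest match 141.75.224.0/21 -> WAN-GW
141.75.230.172: longest match 141.75.224.0/21 -> WAN-GW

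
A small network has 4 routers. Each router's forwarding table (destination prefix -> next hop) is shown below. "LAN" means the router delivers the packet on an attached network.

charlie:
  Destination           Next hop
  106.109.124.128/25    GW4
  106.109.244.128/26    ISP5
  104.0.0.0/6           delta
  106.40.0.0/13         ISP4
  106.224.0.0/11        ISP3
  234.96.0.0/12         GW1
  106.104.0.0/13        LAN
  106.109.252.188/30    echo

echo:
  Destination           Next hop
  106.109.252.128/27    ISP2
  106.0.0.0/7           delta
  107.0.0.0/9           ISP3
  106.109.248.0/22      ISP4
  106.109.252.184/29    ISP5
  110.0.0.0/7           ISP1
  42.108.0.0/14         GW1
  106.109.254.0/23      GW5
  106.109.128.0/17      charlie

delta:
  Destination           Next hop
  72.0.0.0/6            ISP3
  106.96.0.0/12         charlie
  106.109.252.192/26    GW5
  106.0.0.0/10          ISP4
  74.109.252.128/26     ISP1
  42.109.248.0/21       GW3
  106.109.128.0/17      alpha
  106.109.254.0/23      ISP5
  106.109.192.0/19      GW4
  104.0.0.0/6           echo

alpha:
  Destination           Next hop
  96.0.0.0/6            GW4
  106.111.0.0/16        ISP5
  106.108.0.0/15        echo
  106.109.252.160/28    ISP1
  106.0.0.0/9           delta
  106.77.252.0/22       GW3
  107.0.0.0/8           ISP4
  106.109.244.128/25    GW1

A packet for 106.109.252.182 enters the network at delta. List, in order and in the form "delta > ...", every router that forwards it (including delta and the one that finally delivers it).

At delta: longest match for 106.109.252.182 is 106.109.128.0/17 -> alpha
At alpha: longest match for 106.109.252.182 is 106.108.0.0/15 -> echo
At echo: longest match for 106.109.252.182 is 106.109.128.0/17 -> charlie
At charlie: longest match for 106.109.252.182 is 106.104.0.0/13 -> LAN

delta > alpha > echo > charlie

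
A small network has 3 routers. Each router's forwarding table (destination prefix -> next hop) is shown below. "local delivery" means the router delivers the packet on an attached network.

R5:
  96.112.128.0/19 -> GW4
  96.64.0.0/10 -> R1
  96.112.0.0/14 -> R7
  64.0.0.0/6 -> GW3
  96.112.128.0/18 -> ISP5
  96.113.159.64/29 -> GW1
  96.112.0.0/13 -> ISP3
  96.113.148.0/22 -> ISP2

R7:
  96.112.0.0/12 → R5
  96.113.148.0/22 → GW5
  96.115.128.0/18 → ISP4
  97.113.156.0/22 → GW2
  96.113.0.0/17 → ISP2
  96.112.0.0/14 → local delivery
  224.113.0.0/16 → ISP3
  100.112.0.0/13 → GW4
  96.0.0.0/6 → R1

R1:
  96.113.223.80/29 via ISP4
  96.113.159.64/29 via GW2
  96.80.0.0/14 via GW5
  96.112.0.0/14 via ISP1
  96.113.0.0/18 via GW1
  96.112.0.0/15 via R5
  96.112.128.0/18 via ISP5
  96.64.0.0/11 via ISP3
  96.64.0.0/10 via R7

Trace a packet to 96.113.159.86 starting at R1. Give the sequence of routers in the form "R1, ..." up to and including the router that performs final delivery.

At R1: longest match for 96.113.159.86 is 96.112.0.0/15 -> R5
At R5: longest match for 96.113.159.86 is 96.112.0.0/14 -> R7
At R7: longest match for 96.113.159.86 is 96.112.0.0/14 -> local delivery

R1, R5, R7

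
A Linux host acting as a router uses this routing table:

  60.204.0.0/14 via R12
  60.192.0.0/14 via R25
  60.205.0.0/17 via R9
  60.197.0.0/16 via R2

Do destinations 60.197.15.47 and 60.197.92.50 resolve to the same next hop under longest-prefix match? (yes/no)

yes

60.197.15.47: longest match 60.197.0.0/16 -> R2
60.197.92.50: longest match 60.197.0.0/16 -> R2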